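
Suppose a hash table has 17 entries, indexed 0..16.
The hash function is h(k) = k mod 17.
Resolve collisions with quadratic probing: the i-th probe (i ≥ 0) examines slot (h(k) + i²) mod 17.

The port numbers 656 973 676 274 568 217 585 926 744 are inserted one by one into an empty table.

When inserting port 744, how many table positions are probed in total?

656: h=10 → slot 10
973: h=4 → slot 4
676: h=13 → slot 13
274: h=2 → slot 2
568: h=7 → slot 7
217: h=13, probe 13,14 → slot 14
585: h=7, probe 7,8 → slot 8
926: h=8, probe 8,9 → slot 9
744: h=13, probe 13,14,0 → slot 0
Table: [744, -, 274, -, 973, -, -, 568, 585, 926, 656, -, -, 676, 217, -, -]

3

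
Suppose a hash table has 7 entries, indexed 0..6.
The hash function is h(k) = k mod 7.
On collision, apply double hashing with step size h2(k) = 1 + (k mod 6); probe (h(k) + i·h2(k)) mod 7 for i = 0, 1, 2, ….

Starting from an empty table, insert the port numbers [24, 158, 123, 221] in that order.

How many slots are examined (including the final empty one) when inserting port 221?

Insert 24: h=3, slot 3 empty => index 3.
Insert 158: h=4, slot 4 empty => index 4.
Insert 123: h=4, h2=4, slot 4 occupied => index 1.
Insert 221: h=4, h2=6, slots 4,3 occupied => index 2.
Table: [—, 123, 221, 24, 158, —, —]

3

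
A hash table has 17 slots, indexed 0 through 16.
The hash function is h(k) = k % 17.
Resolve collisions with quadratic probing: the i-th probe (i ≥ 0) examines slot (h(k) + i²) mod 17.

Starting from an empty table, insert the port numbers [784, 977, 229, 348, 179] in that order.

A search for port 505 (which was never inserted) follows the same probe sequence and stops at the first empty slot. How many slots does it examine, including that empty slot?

784: h=2 => slot 2
977: h=8 => slot 8
229: h=8, probe 8,9 => slot 9
348: h=8, probe 8,9,12 => slot 12
179: h=9, probe 9,10 => slot 10
Table: [-, -, 784, -, -, -, -, -, 977, 229, 179, -, 348, -, -, -, -]
Lookup 505: h=12, probe 12,13 → slot 13 empty, not found.

2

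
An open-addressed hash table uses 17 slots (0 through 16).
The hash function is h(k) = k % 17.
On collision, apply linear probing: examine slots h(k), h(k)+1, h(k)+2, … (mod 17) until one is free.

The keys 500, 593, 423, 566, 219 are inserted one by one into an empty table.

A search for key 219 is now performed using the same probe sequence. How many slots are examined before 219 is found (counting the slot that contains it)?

Insert 500: h=7, slot 7 empty => index 7.
Insert 593: h=15, slot 15 empty => index 15.
Insert 423: h=15, slot 15 occupied => index 16.
Insert 566: h=5, slot 5 empty => index 5.
Insert 219: h=15, slots 15,16 occupied => index 0.
Table: [219, ., ., ., ., 566, ., 500, ., ., ., ., ., ., ., 593, 423]
Lookup 219: h=15, probe 15,16,0 → found at 0.

3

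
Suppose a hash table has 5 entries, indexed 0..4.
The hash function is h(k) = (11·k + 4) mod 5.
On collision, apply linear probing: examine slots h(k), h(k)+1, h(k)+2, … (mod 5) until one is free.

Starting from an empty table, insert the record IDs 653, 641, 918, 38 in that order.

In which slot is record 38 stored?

4

653 hashes to 2; slot 2 is free -> place at 2.
641 hashes to 0; slot 0 is free -> place at 0.
918 hashes to 2; 2 taken -> place at 3.
38 hashes to 2; 2,3 taken -> place at 4.
Table: [641, -, 653, 918, 38]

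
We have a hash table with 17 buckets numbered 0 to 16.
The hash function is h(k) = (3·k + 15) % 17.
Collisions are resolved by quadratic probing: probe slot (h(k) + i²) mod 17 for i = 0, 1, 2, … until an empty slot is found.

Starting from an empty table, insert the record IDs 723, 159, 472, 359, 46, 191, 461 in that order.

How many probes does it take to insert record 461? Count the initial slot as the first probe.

2

723 hashes to 8; slot 8 is free => place at 8.
159 hashes to 16; slot 16 is free => place at 16.
472 hashes to 3; slot 3 is free => place at 3.
359 hashes to 4; slot 4 is free => place at 4.
46 hashes to 0; slot 0 is free => place at 0.
191 hashes to 10; slot 10 is free => place at 10.
461 hashes to 4; 4 taken => place at 5.
Table: [46, _, _, 472, 359, 461, _, _, 723, _, 191, _, _, _, _, _, 159]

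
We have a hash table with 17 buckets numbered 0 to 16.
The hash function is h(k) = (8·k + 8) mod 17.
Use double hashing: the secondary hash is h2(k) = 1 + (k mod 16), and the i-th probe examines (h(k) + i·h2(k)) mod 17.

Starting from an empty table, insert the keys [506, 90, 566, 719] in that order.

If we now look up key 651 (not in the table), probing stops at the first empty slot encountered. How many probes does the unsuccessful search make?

2

506 hashes to 10; slot 10 is free => place at 10.
90 hashes to 14; slot 14 is free => place at 14.
566 hashes to 14, h2=7; 14 taken => place at 4.
719 hashes to 14, h2=16; 14 taken => place at 13.
Table: [-, -, -, -, 566, -, -, -, -, -, 506, -, -, 719, 90, -, -]
Lookup 651: h=14, h2=12, probe 14,9 → slot 9 empty, not found.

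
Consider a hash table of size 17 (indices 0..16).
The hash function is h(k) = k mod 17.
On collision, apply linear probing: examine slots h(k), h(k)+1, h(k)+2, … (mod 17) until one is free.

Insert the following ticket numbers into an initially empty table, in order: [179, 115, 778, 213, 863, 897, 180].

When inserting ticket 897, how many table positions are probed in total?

179 hashes to 9; slot 9 is free => place at 9.
115 hashes to 13; slot 13 is free => place at 13.
778 hashes to 13; 13 taken => place at 14.
213 hashes to 9; 9 taken => place at 10.
863 hashes to 13; 13,14 taken => place at 15.
897 hashes to 13; 13,14,15 taken => place at 16.
180 hashes to 10; 10 taken => place at 11.
Table: [-, -, -, -, -, -, -, -, -, 179, 213, 180, -, 115, 778, 863, 897]

4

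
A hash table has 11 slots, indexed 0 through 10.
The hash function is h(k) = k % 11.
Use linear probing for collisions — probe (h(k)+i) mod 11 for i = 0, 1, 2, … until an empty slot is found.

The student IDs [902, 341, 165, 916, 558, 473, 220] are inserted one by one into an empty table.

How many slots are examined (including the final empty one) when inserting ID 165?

3

902: h=0 → slot 0
341: h=0, probe 0,1 → slot 1
165: h=0, probe 0,1,2 → slot 2
916: h=3 → slot 3
558: h=8 → slot 8
473: h=0, probe 0,1,2,3,4 → slot 4
220: h=0, probe 0,1,2,3,4,5 → slot 5
Table: [902, 341, 165, 916, 473, 220, —, —, 558, —, —]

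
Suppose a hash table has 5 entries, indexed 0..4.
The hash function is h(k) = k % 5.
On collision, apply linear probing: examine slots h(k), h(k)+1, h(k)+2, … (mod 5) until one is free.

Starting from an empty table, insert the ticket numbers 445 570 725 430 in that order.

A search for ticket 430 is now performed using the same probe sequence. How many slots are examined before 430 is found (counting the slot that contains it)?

Insert 445: h=0, slot 0 empty -> index 0.
Insert 570: h=0, slot 0 occupied -> index 1.
Insert 725: h=0, slots 0,1 occupied -> index 2.
Insert 430: h=0, slots 0,1,2 occupied -> index 3.
Table: [445, 570, 725, 430, ∅]
Lookup 430: h=0, probe 0,1,2,3 → found at 3.

4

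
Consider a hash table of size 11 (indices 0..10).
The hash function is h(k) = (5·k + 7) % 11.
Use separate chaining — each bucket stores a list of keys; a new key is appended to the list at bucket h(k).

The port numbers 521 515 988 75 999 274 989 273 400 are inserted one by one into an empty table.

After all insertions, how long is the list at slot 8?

521 -> bucket 5
515 -> bucket 8
988 -> bucket 8 (collision)
75 -> bucket 8 (collision)
999 -> bucket 8 (collision)
274 -> bucket 2
989 -> bucket 2 (collision)
273 -> bucket 8 (collision)
400 -> bucket 5 (collision)
Final buckets:
0: .
1: .
2: 274 -> 989
3: .
4: .
5: 521 -> 400
6: .
7: .
8: 515 -> 988 -> 75 -> 999 -> 273
9: .
10: .

5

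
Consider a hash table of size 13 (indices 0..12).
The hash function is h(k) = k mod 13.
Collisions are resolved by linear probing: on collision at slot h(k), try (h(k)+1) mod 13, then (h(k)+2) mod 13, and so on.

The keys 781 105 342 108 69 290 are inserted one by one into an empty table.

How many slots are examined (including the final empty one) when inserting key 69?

781 hashes to 1; slot 1 is free => place at 1.
105 hashes to 1; 1 taken => place at 2.
342 hashes to 4; slot 4 is free => place at 4.
108 hashes to 4; 4 taken => place at 5.
69 hashes to 4; 4,5 taken => place at 6.
290 hashes to 4; 4,5,6 taken => place at 7.
Table: [., 781, 105, ., 342, 108, 69, 290, ., ., ., ., .]

3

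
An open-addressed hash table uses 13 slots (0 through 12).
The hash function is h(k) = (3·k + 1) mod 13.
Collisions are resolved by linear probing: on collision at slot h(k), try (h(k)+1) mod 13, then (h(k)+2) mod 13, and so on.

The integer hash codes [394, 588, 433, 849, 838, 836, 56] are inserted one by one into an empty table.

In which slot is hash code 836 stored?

3

Insert 394: h=0, slot 0 empty -> index 0.
Insert 588: h=10, slot 10 empty -> index 10.
Insert 433: h=0, slot 0 occupied -> index 1.
Insert 849: h=0, slots 0,1 occupied -> index 2.
Insert 838: h=6, slot 6 empty -> index 6.
Insert 836: h=0, slots 0,1,2 occupied -> index 3.
Insert 56: h=0, slots 0,1,2,3 occupied -> index 4.
Table: [394, 433, 849, 836, 56, ∅, 838, ∅, ∅, ∅, 588, ∅, ∅]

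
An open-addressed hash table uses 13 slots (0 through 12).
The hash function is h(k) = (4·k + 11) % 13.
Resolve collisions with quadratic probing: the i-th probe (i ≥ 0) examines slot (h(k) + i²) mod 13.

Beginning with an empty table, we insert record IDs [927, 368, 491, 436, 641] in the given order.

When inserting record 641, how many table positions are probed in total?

3

927: h=1 => slot 1
368: h=1, probe 1,2 => slot 2
491: h=12 => slot 12
436: h=0 => slot 0
641: h=1, probe 1,2,5 => slot 5
Table: [436, 927, 368, —, —, 641, —, —, —, —, —, —, 491]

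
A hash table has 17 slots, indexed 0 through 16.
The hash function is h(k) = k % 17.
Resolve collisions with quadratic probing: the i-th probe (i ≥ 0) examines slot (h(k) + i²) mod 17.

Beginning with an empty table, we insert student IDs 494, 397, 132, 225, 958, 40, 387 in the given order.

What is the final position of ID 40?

Insert 494: h=1, slot 1 empty → index 1.
Insert 397: h=6, slot 6 empty → index 6.
Insert 132: h=13, slot 13 empty → index 13.
Insert 225: h=4, slot 4 empty → index 4.
Insert 958: h=6, slot 6 occupied → index 7.
Insert 40: h=6, slots 6,7 occupied → index 10.
Insert 387: h=13, slot 13 occupied → index 14.
Table: [—, 494, —, —, 225, —, 397, 958, —, —, 40, —, —, 132, 387, —, —]

10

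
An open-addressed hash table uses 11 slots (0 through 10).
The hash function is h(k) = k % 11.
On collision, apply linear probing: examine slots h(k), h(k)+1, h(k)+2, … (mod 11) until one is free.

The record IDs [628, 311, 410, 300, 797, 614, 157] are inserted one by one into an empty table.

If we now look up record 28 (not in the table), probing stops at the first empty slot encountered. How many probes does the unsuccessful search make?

3

628: h=1 → slot 1
311: h=3 → slot 3
410: h=3, probe 3,4 → slot 4
300: h=3, probe 3,4,5 → slot 5
797: h=5, probe 5,6 → slot 6
614: h=9 → slot 9
157: h=3, probe 3,4,5,6,7 → slot 7
Table: [—, 628, —, 311, 410, 300, 797, 157, —, 614, —]
Lookup 28: h=6, probe 6,7,8 → slot 8 empty, not found.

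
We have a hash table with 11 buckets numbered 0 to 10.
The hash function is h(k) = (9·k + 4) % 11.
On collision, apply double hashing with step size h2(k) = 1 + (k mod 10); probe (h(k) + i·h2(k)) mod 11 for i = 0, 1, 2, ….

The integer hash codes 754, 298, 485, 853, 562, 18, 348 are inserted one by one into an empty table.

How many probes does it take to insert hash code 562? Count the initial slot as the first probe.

754: h=3 → slot 3
298: h=2 → slot 2
485: h=2, h2=6, probe 2,8 → slot 8
853: h=3, h2=4, probe 3,7 → slot 7
562: h=2, h2=3, probe 2,5 → slot 5
18: h=1 → slot 1
348: h=1, h2=9, probe 1,10 → slot 10
Table: [-, 18, 298, 754, -, 562, -, 853, 485, -, 348]

2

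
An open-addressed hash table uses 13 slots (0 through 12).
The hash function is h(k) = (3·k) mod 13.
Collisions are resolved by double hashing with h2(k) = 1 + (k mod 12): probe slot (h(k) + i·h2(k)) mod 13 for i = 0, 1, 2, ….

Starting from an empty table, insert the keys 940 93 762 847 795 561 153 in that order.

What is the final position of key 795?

940: h=12 → slot 12
93: h=6 → slot 6
762: h=11 → slot 11
847: h=6, h2=8, probe 6,1 → slot 1
795: h=6, h2=4, probe 6,10 → slot 10
561: h=6, h2=10, probe 6,3 → slot 3
153: h=4 → slot 4
Table: [∅, 847, ∅, 561, 153, ∅, 93, ∅, ∅, ∅, 795, 762, 940]

10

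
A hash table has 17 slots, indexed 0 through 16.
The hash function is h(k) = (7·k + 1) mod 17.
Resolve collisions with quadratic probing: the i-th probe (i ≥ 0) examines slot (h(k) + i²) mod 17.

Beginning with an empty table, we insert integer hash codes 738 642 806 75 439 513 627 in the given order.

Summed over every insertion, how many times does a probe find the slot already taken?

3

738: h=16 → slot 16
642: h=7 → slot 7
806: h=16, probe 16,0 → slot 0
75: h=16, probe 16,0,3 → slot 3
439: h=14 → slot 14
513: h=5 → slot 5
627: h=4 → slot 4
Table: [806, -, -, 75, 627, 513, -, 642, -, -, -, -, -, -, 439, -, 738]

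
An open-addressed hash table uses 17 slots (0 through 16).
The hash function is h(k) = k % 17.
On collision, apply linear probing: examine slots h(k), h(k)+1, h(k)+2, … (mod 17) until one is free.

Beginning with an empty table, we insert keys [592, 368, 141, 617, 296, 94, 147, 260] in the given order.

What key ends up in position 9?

592: h=14 -> slot 14
368: h=11 -> slot 11
141: h=5 -> slot 5
617: h=5, probe 5,6 -> slot 6
296: h=7 -> slot 7
94: h=9 -> slot 9
147: h=11, probe 11,12 -> slot 12
260: h=5, probe 5,6,7,8 -> slot 8
Table: [—, —, —, —, —, 141, 617, 296, 260, 94, —, 368, 147, —, 592, —, —]

94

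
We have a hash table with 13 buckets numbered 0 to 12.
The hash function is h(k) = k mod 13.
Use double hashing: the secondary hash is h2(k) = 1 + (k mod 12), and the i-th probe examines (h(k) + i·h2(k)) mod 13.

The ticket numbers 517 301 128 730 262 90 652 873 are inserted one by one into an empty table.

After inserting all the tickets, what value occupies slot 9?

262

517: h=10 -> slot 10
301: h=2 -> slot 2
128: h=11 -> slot 11
730: h=2, h2=11, probe 2,0 -> slot 0
262: h=2, h2=11, probe 2,0,11,9 -> slot 9
90: h=12 -> slot 12
652: h=2, h2=5, probe 2,7 -> slot 7
873: h=2, h2=10, probe 2,12,9,6 -> slot 6
Table: [730, -, 301, -, -, -, 873, 652, -, 262, 517, 128, 90]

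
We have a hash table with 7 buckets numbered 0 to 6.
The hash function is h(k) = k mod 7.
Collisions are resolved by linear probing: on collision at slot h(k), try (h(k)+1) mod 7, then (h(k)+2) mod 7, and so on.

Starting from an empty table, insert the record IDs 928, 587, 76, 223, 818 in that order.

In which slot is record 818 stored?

2

928 hashes to 4; slot 4 is free → place at 4.
587 hashes to 6; slot 6 is free → place at 6.
76 hashes to 6; 6 taken → place at 0.
223 hashes to 6; 6,0 taken → place at 1.
818 hashes to 6; 6,0,1 taken → place at 2.
Table: [76, 223, 818, _, 928, _, 587]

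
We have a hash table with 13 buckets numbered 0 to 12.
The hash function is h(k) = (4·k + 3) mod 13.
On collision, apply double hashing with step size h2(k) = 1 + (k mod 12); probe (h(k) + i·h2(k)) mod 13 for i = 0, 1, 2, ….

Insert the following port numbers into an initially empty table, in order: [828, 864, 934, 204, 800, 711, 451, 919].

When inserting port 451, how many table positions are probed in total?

Insert 828: h=0, slot 0 empty → index 0.
Insert 864: h=1, slot 1 empty → index 1.
Insert 934: h=8, slot 8 empty → index 8.
Insert 204: h=0, h2=1, slots 0,1 occupied → index 2.
Insert 800: h=5, slot 5 empty → index 5.
Insert 711: h=0, h2=4, slot 0 occupied → index 4.
Insert 451: h=0, h2=8, slots 0,8 occupied → index 3.
Insert 919: h=0, h2=8, slots 0,8,3 occupied → index 11.
Table: [828, 864, 204, 451, 711, 800, _, _, 934, _, _, 919, _]

3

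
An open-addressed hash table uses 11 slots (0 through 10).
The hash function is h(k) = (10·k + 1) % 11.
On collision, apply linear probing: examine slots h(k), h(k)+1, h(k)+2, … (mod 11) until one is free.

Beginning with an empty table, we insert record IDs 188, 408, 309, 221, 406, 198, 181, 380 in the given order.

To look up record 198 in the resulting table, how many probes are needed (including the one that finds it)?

188: h=0 -> slot 0
408: h=0, probe 0,1 -> slot 1
309: h=0, probe 0,1,2 -> slot 2
221: h=0, probe 0,1,2,3 -> slot 3
406: h=2, probe 2,3,4 -> slot 4
198: h=1, probe 1,2,3,4,5 -> slot 5
181: h=7 -> slot 7
380: h=6 -> slot 6
Table: [188, 408, 309, 221, 406, 198, 380, 181, ∅, ∅, ∅]
Lookup 198: h=1, probe 1,2,3,4,5 → found at 5.

5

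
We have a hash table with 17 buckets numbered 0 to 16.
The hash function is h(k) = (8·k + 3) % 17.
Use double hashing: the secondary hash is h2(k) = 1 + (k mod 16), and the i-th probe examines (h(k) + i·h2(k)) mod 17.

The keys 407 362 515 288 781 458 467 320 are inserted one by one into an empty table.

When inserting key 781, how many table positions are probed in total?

Insert 407: h=12, slot 12 empty => index 12.
Insert 362: h=9, slot 9 empty => index 9.
Insert 515: h=9, h2=4, slot 9 occupied => index 13.
Insert 288: h=12, h2=1, slots 12,13 occupied => index 14.
Insert 781: h=12, h2=14, slots 12,9 occupied => index 6.
Insert 458: h=12, h2=11, slots 12,6 occupied => index 0.
Insert 467: h=16, slot 16 empty => index 16.
Insert 320: h=13, h2=1, slots 13,14 occupied => index 15.
Table: [458, ∅, ∅, ∅, ∅, ∅, 781, ∅, ∅, 362, ∅, ∅, 407, 515, 288, 320, 467]

3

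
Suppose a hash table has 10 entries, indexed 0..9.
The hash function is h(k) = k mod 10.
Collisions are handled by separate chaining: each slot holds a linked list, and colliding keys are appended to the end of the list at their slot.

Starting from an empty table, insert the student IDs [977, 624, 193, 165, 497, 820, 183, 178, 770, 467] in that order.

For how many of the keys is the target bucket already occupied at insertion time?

Insert 977: h=7, bucket 7 empty → new chain.
Insert 624: h=4, bucket 4 empty → new chain.
Insert 193: h=3, bucket 3 empty → new chain.
Insert 165: h=5, bucket 5 empty → new chain.
Insert 497: h=7, bucket 7 nonempty → append to chain.
Insert 820: h=0, bucket 0 empty → new chain.
Insert 183: h=3, bucket 3 nonempty → append to chain.
Insert 178: h=8, bucket 8 empty → new chain.
Insert 770: h=0, bucket 0 nonempty → append to chain.
Insert 467: h=7, bucket 7 nonempty → append to chain.
Final buckets:
0: 820 -> 770
1: .
2: .
3: 193 -> 183
4: 624
5: 165
6: .
7: 977 -> 497 -> 467
8: 178
9: .

4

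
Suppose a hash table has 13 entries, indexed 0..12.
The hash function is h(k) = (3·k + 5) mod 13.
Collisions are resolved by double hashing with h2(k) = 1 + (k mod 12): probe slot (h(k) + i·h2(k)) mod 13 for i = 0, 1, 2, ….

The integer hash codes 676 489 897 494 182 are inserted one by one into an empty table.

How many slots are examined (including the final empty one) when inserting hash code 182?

676: h=5 → slot 5
489: h=3 → slot 3
897: h=5, h2=10, probe 5,2 → slot 2
494: h=5, h2=3, probe 5,8 → slot 8
182: h=5, h2=3, probe 5,8,11 → slot 11
Table: [-, -, 897, 489, -, 676, -, -, 494, -, -, 182, -]

3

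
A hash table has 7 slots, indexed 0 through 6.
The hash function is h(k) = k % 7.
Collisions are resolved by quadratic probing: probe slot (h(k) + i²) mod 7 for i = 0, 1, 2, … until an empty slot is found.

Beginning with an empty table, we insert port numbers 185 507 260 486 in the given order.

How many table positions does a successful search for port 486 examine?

3

Insert 185: h=3, slot 3 empty -> index 3.
Insert 507: h=3, slot 3 occupied -> index 4.
Insert 260: h=1, slot 1 empty -> index 1.
Insert 486: h=3, slots 3,4 occupied -> index 0.
Table: [486, 260, —, 185, 507, —, —]
Lookup 486: h=3, probe 3,4,0 → found at 0.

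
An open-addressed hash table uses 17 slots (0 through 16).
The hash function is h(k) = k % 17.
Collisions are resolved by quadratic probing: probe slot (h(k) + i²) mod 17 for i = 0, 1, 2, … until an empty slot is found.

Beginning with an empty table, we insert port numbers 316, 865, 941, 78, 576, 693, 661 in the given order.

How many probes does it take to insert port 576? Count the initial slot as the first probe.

Insert 316: h=10, slot 10 empty -> index 10.
Insert 865: h=15, slot 15 empty -> index 15.
Insert 941: h=6, slot 6 empty -> index 6.
Insert 78: h=10, slot 10 occupied -> index 11.
Insert 576: h=15, slot 15 occupied -> index 16.
Insert 693: h=13, slot 13 empty -> index 13.
Insert 661: h=15, slots 15,16 occupied -> index 2.
Table: [—, —, 661, —, —, —, 941, —, —, —, 316, 78, —, 693, —, 865, 576]

2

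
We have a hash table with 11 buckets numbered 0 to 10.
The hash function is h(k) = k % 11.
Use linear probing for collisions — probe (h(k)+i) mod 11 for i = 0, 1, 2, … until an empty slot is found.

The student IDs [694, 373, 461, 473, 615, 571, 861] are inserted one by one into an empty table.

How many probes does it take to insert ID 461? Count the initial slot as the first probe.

2

Insert 694: h=1, slot 1 empty -> index 1.
Insert 373: h=10, slot 10 empty -> index 10.
Insert 461: h=10, slot 10 occupied -> index 0.
Insert 473: h=0, slots 0,1 occupied -> index 2.
Insert 615: h=10, slots 10,0,1,2 occupied -> index 3.
Insert 571: h=10, slots 10,0,1,2,3 occupied -> index 4.
Insert 861: h=3, slots 3,4 occupied -> index 5.
Table: [461, 694, 473, 615, 571, 861, ∅, ∅, ∅, ∅, 373]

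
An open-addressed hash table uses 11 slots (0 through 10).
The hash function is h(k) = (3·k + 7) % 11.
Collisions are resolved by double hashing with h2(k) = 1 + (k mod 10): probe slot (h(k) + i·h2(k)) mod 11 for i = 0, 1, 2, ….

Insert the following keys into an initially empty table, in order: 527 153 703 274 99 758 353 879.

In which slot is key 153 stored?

8

527 hashes to 4; slot 4 is free -> place at 4.
153 hashes to 4, h2=4; 4 taken -> place at 8.
703 hashes to 4, h2=4; 4,8 taken -> place at 1.
274 hashes to 4, h2=5; 4 taken -> place at 9.
99 hashes to 7; slot 7 is free -> place at 7.
758 hashes to 4, h2=9; 4 taken -> place at 2.
353 hashes to 10; slot 10 is free -> place at 10.
879 hashes to 4, h2=10; 4 taken -> place at 3.
Table: [-, 703, 758, 879, 527, -, -, 99, 153, 274, 353]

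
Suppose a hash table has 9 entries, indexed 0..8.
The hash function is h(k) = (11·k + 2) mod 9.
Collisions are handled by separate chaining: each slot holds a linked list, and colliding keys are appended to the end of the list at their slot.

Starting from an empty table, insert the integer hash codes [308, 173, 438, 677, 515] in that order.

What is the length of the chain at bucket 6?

308 -> bucket 6
173 -> bucket 6 (collision)
438 -> bucket 5
677 -> bucket 6 (collision)
515 -> bucket 6 (collision)
Final buckets:
0: _
1: _
2: _
3: _
4: _
5: 438
6: 308 -> 173 -> 677 -> 515
7: _
8: _

4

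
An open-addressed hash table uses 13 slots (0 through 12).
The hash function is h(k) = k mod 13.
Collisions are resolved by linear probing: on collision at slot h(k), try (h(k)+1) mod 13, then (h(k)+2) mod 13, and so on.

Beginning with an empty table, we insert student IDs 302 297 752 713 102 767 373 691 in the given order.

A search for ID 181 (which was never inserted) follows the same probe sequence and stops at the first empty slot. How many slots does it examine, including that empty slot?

7

Insert 302: h=3, slot 3 empty -> index 3.
Insert 297: h=11, slot 11 empty -> index 11.
Insert 752: h=11, slot 11 occupied -> index 12.
Insert 713: h=11, slots 11,12 occupied -> index 0.
Insert 102: h=11, slots 11,12,0 occupied -> index 1.
Insert 767: h=0, slots 0,1 occupied -> index 2.
Insert 373: h=9, slot 9 empty -> index 9.
Insert 691: h=2, slots 2,3 occupied -> index 4.
Table: [713, 102, 767, 302, 691, ., ., ., ., 373, ., 297, 752]
Lookup 181: h=12, probe 12,0,1,2,3,4,5 → slot 5 empty, not found.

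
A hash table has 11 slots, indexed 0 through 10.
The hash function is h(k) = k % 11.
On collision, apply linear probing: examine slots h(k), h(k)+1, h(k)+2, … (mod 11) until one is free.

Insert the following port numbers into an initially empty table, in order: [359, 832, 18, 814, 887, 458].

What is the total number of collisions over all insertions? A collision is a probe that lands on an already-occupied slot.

Insert 359: h=7, slot 7 empty -> index 7.
Insert 832: h=7, slot 7 occupied -> index 8.
Insert 18: h=7, slots 7,8 occupied -> index 9.
Insert 814: h=0, slot 0 empty -> index 0.
Insert 887: h=7, slots 7,8,9 occupied -> index 10.
Insert 458: h=7, slots 7,8,9,10,0 occupied -> index 1.
Table: [814, 458, ∅, ∅, ∅, ∅, ∅, 359, 832, 18, 887]

11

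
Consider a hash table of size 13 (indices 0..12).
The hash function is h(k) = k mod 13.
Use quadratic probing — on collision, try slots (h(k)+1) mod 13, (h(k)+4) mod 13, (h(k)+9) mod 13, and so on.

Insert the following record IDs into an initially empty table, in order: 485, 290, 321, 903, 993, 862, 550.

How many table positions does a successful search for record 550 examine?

Insert 485: h=4, slot 4 empty -> index 4.
Insert 290: h=4, slot 4 occupied -> index 5.
Insert 321: h=9, slot 9 empty -> index 9.
Insert 903: h=6, slot 6 empty -> index 6.
Insert 993: h=5, slots 5,6,9 occupied -> index 1.
Insert 862: h=4, slots 4,5 occupied -> index 8.
Insert 550: h=4, slots 4,5,8 occupied -> index 0.
Table: [550, 993, _, _, 485, 290, 903, _, 862, 321, _, _, _]
Lookup 550: h=4, probe 4,5,8,0 → found at 0.

4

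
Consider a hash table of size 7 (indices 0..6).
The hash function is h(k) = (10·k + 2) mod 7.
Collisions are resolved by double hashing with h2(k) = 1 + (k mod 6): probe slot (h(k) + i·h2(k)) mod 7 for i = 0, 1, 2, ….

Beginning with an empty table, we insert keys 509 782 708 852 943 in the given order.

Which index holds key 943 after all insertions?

0

509 hashes to 3; slot 3 is free -> place at 3.
782 hashes to 3, h2=3; 3 taken -> place at 6.
708 hashes to 5; slot 5 is free -> place at 5.
852 hashes to 3, h2=1; 3 taken -> place at 4.
943 hashes to 3, h2=2; 3,5 taken -> place at 0.
Table: [943, -, -, 509, 852, 708, 782]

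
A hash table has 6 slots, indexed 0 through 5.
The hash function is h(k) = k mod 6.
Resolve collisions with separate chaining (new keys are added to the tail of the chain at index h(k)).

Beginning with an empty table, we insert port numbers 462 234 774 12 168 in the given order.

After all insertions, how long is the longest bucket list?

5

462 -> bucket 0
234 -> bucket 0 (collision)
774 -> bucket 0 (collision)
12 -> bucket 0 (collision)
168 -> bucket 0 (collision)
Final buckets:
0: 462 -> 234 -> 774 -> 12 -> 168
1: .
2: .
3: .
4: .
5: .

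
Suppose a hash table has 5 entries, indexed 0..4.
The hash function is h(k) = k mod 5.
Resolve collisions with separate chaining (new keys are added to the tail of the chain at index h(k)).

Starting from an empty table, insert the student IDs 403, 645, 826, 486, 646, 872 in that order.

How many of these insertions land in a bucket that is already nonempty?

Insert 403: h=3, bucket 3 empty -> new chain.
Insert 645: h=0, bucket 0 empty -> new chain.
Insert 826: h=1, bucket 1 empty -> new chain.
Insert 486: h=1, bucket 1 nonempty -> append to chain.
Insert 646: h=1, bucket 1 nonempty -> append to chain.
Insert 872: h=2, bucket 2 empty -> new chain.
Final buckets:
0: 645
1: 826 -> 486 -> 646
2: 872
3: 403
4: _

2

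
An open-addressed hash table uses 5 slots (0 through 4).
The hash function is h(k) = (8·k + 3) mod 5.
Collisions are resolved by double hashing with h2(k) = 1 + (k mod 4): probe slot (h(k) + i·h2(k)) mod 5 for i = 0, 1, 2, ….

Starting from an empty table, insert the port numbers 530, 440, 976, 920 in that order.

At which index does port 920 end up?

0

530 hashes to 3; slot 3 is free → place at 3.
440 hashes to 3, h2=1; 3 taken → place at 4.
976 hashes to 1; slot 1 is free → place at 1.
920 hashes to 3, h2=1; 3,4 taken → place at 0.
Table: [920, 976, _, 530, 440]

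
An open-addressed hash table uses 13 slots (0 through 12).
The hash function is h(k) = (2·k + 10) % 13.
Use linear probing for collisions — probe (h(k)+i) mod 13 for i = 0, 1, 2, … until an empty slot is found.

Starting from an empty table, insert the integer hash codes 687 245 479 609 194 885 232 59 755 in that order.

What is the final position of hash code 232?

11

Insert 687: h=6, slot 6 empty → index 6.
Insert 245: h=6, slot 6 occupied → index 7.
Insert 479: h=6, slots 6,7 occupied → index 8.
Insert 609: h=6, slots 6,7,8 occupied → index 9.
Insert 194: h=8, slots 8,9 occupied → index 10.
Insert 885: h=12, slot 12 empty → index 12.
Insert 232: h=6, slots 6,7,8,9,10 occupied → index 11.
Insert 59: h=11, slots 11,12 occupied → index 0.
Insert 755: h=12, slots 12,0 occupied → index 1.
Table: [59, 755, _, _, _, _, 687, 245, 479, 609, 194, 232, 885]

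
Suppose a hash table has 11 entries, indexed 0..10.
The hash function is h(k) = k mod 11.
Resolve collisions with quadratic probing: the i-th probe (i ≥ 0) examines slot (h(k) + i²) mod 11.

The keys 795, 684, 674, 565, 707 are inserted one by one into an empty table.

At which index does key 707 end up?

7

Insert 795: h=3, slot 3 empty => index 3.
Insert 684: h=2, slot 2 empty => index 2.
Insert 674: h=3, slot 3 occupied => index 4.
Insert 565: h=4, slot 4 occupied => index 5.
Insert 707: h=3, slots 3,4 occupied => index 7.
Table: [-, -, 684, 795, 674, 565, -, 707, -, -, -]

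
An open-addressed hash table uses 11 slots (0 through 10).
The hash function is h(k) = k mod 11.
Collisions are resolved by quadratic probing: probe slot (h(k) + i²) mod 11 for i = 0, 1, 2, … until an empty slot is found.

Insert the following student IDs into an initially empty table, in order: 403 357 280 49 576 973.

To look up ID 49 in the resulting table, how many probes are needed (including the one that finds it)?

403 hashes to 7; slot 7 is free => place at 7.
357 hashes to 5; slot 5 is free => place at 5.
280 hashes to 5; 5 taken => place at 6.
49 hashes to 5; 5,6 taken => place at 9.
576 hashes to 4; slot 4 is free => place at 4.
973 hashes to 5; 5,6,9 taken => place at 3.
Table: [-, -, -, 973, 576, 357, 280, 403, -, 49, -]
Lookup 49: h=5, probe 5,6,9 → found at 9.

3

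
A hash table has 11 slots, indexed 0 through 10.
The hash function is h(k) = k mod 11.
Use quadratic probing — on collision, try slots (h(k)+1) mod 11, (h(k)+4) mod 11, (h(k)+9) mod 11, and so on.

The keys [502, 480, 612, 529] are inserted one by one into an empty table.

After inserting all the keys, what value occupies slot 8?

480

502: h=7 → slot 7
480: h=7, probe 7,8 → slot 8
612: h=7, probe 7,8,0 → slot 0
529: h=1 → slot 1
Table: [612, 529, ., ., ., ., ., 502, 480, ., .]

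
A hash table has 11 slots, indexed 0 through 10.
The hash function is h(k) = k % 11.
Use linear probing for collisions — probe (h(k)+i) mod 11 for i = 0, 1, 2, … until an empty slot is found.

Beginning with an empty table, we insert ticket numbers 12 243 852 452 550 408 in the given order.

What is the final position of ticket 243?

2

Insert 12: h=1, slot 1 empty => index 1.
Insert 243: h=1, slot 1 occupied => index 2.
Insert 852: h=5, slot 5 empty => index 5.
Insert 452: h=1, slots 1,2 occupied => index 3.
Insert 550: h=0, slot 0 empty => index 0.
Insert 408: h=1, slots 1,2,3 occupied => index 4.
Table: [550, 12, 243, 452, 408, 852, —, —, —, —, —]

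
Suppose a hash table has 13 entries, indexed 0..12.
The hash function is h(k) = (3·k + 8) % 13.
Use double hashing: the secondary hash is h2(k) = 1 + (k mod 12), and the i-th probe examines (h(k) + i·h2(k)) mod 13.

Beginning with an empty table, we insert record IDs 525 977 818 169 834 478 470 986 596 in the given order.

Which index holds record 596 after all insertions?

7

525 hashes to 10; slot 10 is free => place at 10.
977 hashes to 1; slot 1 is free => place at 1.
818 hashes to 5; slot 5 is free => place at 5.
169 hashes to 8; slot 8 is free => place at 8.
834 hashes to 1, h2=7; 1,8 taken => place at 2.
478 hashes to 12; slot 12 is free => place at 12.
470 hashes to 1, h2=3; 1 taken => place at 4.
986 hashes to 2, h2=3; 2,5,8 taken => place at 11.
596 hashes to 2, h2=9; 2,11 taken => place at 7.
Table: [—, 977, 834, —, 470, 818, —, 596, 169, —, 525, 986, 478]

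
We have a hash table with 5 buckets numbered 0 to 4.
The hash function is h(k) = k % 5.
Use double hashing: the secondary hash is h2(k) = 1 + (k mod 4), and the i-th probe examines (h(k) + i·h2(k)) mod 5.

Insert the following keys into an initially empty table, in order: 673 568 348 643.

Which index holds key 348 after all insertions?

673: h=3 => slot 3
568: h=3, h2=1, probe 3,4 => slot 4
348: h=3, h2=1, probe 3,4,0 => slot 0
643: h=3, h2=4, probe 3,2 => slot 2
Table: [348, _, 643, 673, 568]

0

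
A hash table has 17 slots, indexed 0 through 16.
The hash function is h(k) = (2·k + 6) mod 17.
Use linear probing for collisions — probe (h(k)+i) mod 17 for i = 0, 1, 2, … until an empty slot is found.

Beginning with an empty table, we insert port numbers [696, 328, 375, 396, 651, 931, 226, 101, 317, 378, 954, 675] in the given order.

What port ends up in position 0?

696 hashes to 4; slot 4 is free => place at 4.
328 hashes to 16; slot 16 is free => place at 16.
375 hashes to 8; slot 8 is free => place at 8.
396 hashes to 16; 16 taken => place at 0.
651 hashes to 16; 16,0 taken => place at 1.
931 hashes to 15; slot 15 is free => place at 15.
226 hashes to 16; 16,0,1 taken => place at 2.
101 hashes to 4; 4 taken => place at 5.
317 hashes to 11; slot 11 is free => place at 11.
378 hashes to 14; slot 14 is free => place at 14.
954 hashes to 10; slot 10 is free => place at 10.
675 hashes to 13; slot 13 is free => place at 13.
Table: [396, 651, 226, ∅, 696, 101, ∅, ∅, 375, ∅, 954, 317, ∅, 675, 378, 931, 328]

396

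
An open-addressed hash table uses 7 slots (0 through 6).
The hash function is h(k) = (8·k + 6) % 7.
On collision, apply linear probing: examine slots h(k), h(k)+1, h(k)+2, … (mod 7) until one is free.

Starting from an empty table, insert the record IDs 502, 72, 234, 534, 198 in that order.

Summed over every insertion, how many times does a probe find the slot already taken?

502: h=4 → slot 4
72: h=1 → slot 1
234: h=2 → slot 2
534: h=1, probe 1,2,3 → slot 3
198: h=1, probe 1,2,3,4,5 → slot 5
Table: [—, 72, 234, 534, 502, 198, —]

6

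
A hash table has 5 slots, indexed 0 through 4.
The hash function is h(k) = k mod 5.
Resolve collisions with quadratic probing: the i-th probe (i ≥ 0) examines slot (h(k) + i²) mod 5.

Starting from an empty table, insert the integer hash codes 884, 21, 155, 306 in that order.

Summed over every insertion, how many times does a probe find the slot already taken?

1

Insert 884: h=4, slot 4 empty => index 4.
Insert 21: h=1, slot 1 empty => index 1.
Insert 155: h=0, slot 0 empty => index 0.
Insert 306: h=1, slot 1 occupied => index 2.
Table: [155, 21, 306, -, 884]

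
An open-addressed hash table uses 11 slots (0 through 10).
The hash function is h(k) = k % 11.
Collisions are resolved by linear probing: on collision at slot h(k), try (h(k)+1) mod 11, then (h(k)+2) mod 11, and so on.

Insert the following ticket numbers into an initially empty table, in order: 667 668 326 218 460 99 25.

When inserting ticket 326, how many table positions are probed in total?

3

Insert 667: h=7, slot 7 empty → index 7.
Insert 668: h=8, slot 8 empty → index 8.
Insert 326: h=7, slots 7,8 occupied → index 9.
Insert 218: h=9, slot 9 occupied → index 10.
Insert 460: h=9, slots 9,10 occupied → index 0.
Insert 99: h=0, slot 0 occupied → index 1.
Insert 25: h=3, slot 3 empty → index 3.
Table: [460, 99, —, 25, —, —, —, 667, 668, 326, 218]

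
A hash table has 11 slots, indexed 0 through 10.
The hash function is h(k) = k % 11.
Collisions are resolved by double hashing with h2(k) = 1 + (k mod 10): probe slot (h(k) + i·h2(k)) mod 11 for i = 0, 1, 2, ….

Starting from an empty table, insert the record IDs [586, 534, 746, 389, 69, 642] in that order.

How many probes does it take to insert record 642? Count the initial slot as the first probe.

586: h=3 → slot 3
534: h=6 → slot 6
746: h=9 → slot 9
389: h=4 → slot 4
69: h=3, h2=10, probe 3,2 → slot 2
642: h=4, h2=3, probe 4,7 → slot 7
Table: [., ., 69, 586, 389, ., 534, 642, ., 746, .]

2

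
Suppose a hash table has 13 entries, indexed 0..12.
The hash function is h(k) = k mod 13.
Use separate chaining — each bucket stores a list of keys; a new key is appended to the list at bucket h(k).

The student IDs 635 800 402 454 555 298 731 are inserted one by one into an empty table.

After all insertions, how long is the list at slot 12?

3

Insert 635: h=11, bucket 11 empty -> new chain.
Insert 800: h=7, bucket 7 empty -> new chain.
Insert 402: h=12, bucket 12 empty -> new chain.
Insert 454: h=12, bucket 12 nonempty -> append to chain.
Insert 555: h=9, bucket 9 empty -> new chain.
Insert 298: h=12, bucket 12 nonempty -> append to chain.
Insert 731: h=3, bucket 3 empty -> new chain.
Final buckets:
0: —
1: —
2: —
3: 731
4: —
5: —
6: —
7: 800
8: —
9: 555
10: —
11: 635
12: 402 -> 454 -> 298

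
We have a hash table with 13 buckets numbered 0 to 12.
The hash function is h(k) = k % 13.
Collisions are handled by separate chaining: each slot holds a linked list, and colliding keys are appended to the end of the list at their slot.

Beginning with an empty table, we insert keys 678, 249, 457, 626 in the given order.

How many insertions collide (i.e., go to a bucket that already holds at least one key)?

678 -> bucket 2
249 -> bucket 2 (collision)
457 -> bucket 2 (collision)
626 -> bucket 2 (collision)
Final buckets:
0: —
1: —
2: 678 -> 249 -> 457 -> 626
3: —
4: —
5: —
6: —
7: —
8: —
9: —
10: —
11: —
12: —

3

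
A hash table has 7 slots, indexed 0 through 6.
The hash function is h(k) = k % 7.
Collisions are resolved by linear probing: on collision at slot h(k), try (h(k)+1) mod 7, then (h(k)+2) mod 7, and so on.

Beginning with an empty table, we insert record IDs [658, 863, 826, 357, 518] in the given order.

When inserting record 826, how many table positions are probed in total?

658 hashes to 0; slot 0 is free → place at 0.
863 hashes to 2; slot 2 is free → place at 2.
826 hashes to 0; 0 taken → place at 1.
357 hashes to 0; 0,1,2 taken → place at 3.
518 hashes to 0; 0,1,2,3 taken → place at 4.
Table: [658, 826, 863, 357, 518, ., .]

2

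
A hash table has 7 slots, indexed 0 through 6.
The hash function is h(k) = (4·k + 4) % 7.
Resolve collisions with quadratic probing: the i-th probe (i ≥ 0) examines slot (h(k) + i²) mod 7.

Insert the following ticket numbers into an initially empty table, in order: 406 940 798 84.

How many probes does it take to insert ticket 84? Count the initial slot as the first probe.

406: h=4 -> slot 4
940: h=5 -> slot 5
798: h=4, probe 4,5,1 -> slot 1
84: h=4, probe 4,5,1,6 -> slot 6
Table: [., 798, ., ., 406, 940, 84]

4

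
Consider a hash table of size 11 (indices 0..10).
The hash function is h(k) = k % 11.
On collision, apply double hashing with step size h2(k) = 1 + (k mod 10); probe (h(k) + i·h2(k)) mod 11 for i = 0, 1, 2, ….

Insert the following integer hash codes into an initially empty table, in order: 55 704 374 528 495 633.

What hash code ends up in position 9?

528

55: h=0 → slot 0
704: h=0, h2=5, probe 0,5 → slot 5
374: h=0, h2=5, probe 0,5,10 → slot 10
528: h=0, h2=9, probe 0,9 → slot 9
495: h=0, h2=6, probe 0,6 → slot 6
633: h=6, h2=4, probe 6,10,3 → slot 3
Table: [55, —, —, 633, —, 704, 495, —, —, 528, 374]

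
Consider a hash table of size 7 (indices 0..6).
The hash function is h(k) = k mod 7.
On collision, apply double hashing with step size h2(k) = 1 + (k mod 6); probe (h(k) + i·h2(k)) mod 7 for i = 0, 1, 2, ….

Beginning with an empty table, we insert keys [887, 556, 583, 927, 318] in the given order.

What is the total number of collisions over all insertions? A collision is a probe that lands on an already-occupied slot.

2

887 hashes to 5; slot 5 is free → place at 5.
556 hashes to 3; slot 3 is free → place at 3.
583 hashes to 2; slot 2 is free → place at 2.
927 hashes to 3, h2=4; 3 taken → place at 0.
318 hashes to 3, h2=1; 3 taken → place at 4.
Table: [927, —, 583, 556, 318, 887, —]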